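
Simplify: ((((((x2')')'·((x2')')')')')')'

x2'

((((((x2')')'·((x2')')')')')')'
= ((((((x2')')')')')')'
= ((((x2')')')')'
= ((x2')')'
= x2'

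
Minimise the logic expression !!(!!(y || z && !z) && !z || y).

y

!!(!!(y || z && !z) && !z || y)
= !!(!!y && !z || y)   (complement / identity)
= !!y && !z || y   (double negation)
= y && !z || y   (double negation)
= y   (absorption)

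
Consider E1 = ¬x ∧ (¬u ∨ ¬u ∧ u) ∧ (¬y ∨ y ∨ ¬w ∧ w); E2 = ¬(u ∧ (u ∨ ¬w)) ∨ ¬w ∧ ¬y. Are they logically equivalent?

No

E1: ¬x ∧ (¬u ∨ ¬u ∧ u) ∧ (¬y ∨ y ∨ ¬w ∧ w)
    = ¬x ∧ (¬u ∨ ¬u ∧ u) ∧ (¬y ∨ y)
    = ¬x ∧ ¬u ∧ (¬y ∨ y)
    = ¬x ∧ ¬u
E2: ¬(u ∧ (u ∨ ¬w)) ∨ ¬w ∧ ¬y
    = ¬u ∨ ¬w ∧ ¬y
These differ: at u=0, w=0, x=1, y=0, E1 = 0 but E2 = 1.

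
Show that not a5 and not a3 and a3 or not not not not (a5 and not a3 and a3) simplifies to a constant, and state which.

not a5 and not a3 and a3 or not not not not (a5 and not a3 and a3)
= not a5 and not a3 and a3 or not not (a5 and not a3 and a3)
= not a5 and not a3 and a3 or a5 and not a3 and a3
= not a3 and a3
= False

False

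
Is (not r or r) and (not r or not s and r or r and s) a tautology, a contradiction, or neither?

(not r or r) and (not r or not s and r or r and s)
= (not r or r) and (not r or r)   (distribution)
= not r or r   (complement / identity)
= True   (complement)

tautology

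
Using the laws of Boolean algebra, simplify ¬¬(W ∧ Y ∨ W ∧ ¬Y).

W

¬¬(W ∧ Y ∨ W ∧ ¬Y)
= W ∧ Y ∨ W ∧ ¬Y   [double negation]
= W   [distribution]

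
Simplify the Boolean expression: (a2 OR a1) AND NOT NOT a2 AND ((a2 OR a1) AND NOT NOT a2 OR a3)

(a2 OR a1) AND NOT NOT a2 AND ((a2 OR a1) AND NOT NOT a2 OR a3)
= (a2 OR a1) AND NOT NOT a2   [absorption]
= (a2 OR a1) AND a2   [double negation]
= a2   [absorption]

a2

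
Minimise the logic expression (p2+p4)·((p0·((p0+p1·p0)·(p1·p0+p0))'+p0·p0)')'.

(p2+p4)·((p0·((p0+p1·p0)·(p1·p0+p0))'+p0·p0)')'
= (p2+p4)·((p0·(p0·p0+p1·p0)'+p0·p0)')'   — distribution
= (p2+p4)·((p0·((p0+p1)·p0)'+p0·p0)')'   — distribution
= (p2+p4)·(((((p0+p1)·p0)'+p0)·p0)')'   — distribution
= (p2+p4)·(((p0'+p0)·p0)')'   — absorption
= (p2+p4)·(p0')'   — complement / identity
= (p2+p4)·p0   — double negation

(p2+p4)·p0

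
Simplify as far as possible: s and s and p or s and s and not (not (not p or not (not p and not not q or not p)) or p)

s

s and s and p or s and s and not (not (not p or not (not p and not not q or not p)) or p)
= s and s and p or s and s and not (not (not p or not (not p and q or not p)) or p)   [double negation]
= s and s and p or s and s and not (not (not p or not not p) or p)   [absorption]
= s and s and p or s and s and not (p and not p or p)   [De Morgan]
= s and s and p or s and s and not p   [complement / identity]
= s and s   [distribution]
= s   [idempotence]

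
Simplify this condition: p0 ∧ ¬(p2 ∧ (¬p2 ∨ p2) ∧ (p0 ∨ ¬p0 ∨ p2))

p0 ∧ ¬(p2 ∧ (¬p2 ∨ p2) ∧ (p0 ∨ ¬p0 ∨ p2))
= p0 ∧ ¬(p2 ∧ (¬p2 ∧ (p0 ∨ ¬p0) ∨ p2))   [distribution]
= p0 ∧ ¬(p2 ∧ (¬p2 ∨ p2))   [complement / identity]
= p0 ∧ ¬p2   [complement / identity]

p0 ∧ ¬p2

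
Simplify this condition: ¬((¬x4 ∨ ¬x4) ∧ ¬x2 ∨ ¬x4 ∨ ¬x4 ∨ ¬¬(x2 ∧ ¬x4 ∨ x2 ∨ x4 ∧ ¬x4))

x4 ∧ ¬x2

¬((¬x4 ∨ ¬x4) ∧ ¬x2 ∨ ¬x4 ∨ ¬x4 ∨ ¬¬(x2 ∧ ¬x4 ∨ x2 ∨ x4 ∧ ¬x4))
= ¬((¬x4 ∨ ¬x4) ∧ ¬x2 ∨ ¬x4 ∨ ¬x4 ∨ ¬¬(x2 ∧ ¬x4 ∨ x2))   — complement / identity
= ¬(¬x4 ∨ ¬x4 ∨ ¬¬(x2 ∧ ¬x4 ∨ x2))   — absorption
= ¬(¬x4 ∨ ¬¬(x2 ∧ ¬x4 ∨ x2))   — idempotence
= ¬(¬x4 ∨ ¬¬x2)   — absorption
= x4 ∧ ¬x2   — De Morgan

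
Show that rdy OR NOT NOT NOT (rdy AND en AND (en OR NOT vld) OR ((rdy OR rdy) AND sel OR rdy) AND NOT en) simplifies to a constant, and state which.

rdy OR NOT NOT NOT (rdy AND en AND (en OR NOT vld) OR ((rdy OR rdy) AND sel OR rdy) AND NOT en)
= rdy OR NOT NOT NOT (rdy AND en OR ((rdy OR rdy) AND sel OR rdy) AND NOT en)   — absorption
= rdy OR NOT NOT NOT (rdy AND en OR (rdy AND sel OR rdy) AND NOT en)   — idempotence
= rdy OR NOT NOT NOT (rdy AND en OR rdy AND NOT en)   — absorption
= rdy OR NOT (rdy AND en OR rdy AND NOT en)   — double negation
= rdy OR NOT rdy   — distribution
= TRUE   — complement

TRUE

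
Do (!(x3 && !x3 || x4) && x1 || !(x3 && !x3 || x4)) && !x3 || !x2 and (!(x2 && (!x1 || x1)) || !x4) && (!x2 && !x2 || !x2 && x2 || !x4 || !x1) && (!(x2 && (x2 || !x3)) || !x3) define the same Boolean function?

Yes

E1: (!(x3 && !x3 || x4) && x1 || !(x3 && !x3 || x4)) && !x3 || !x2
    = !(x3 && !x3 || x4) && !x3 || !x2
    = !x4 && !x3 || !x2
E2: (!(x2 && (!x1 || x1)) || !x4) && (!x2 && !x2 || !x2 && x2 || !x4 || !x1) && (!(x2 && (x2 || !x3)) || !x3)
    = (!(x2 && (!x1 || x1)) || !x4) && (!x2 || !x4 || !x1) && (!(x2 && (x2 || !x3)) || !x3)
    = (!x2 || !x4) && (!x2 || !x4 || !x1) && (!(x2 && (x2 || !x3)) || !x3)
    = (!x2 || !x4) && (!(x2 && (x2 || !x3)) || !x3)
    = (!x2 || !x4) && (!x2 || !x3)
    = !x4 && !x3 || !x2
Both reduce to !x4 && !x3 || !x2, so they are equivalent.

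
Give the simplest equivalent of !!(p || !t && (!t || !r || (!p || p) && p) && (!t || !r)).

p || !t

!!(p || !t && (!t || !r || (!p || p) && p) && (!t || !r))
= !!(p || !t && (!t || !r || p) && (!t || !r))   [complement / identity]
= p || !t && (!t || !r || p) && (!t || !r)   [double negation]
= p || !t && (!t || !r)   [absorption]
= p || !t   [absorption]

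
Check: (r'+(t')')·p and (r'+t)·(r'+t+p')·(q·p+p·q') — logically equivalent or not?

E1: (r'+(t')')·p
    = (r'+t)·p   (double negation)
E2: (r'+t)·(r'+t+p')·(q·p+p·q')
    = (r'+t)·(r'+t+p')·p   (distribution)
    = (r'+t)·p   (absorption)
Both reduce to (r'+t)·p, so they are equivalent.

Yes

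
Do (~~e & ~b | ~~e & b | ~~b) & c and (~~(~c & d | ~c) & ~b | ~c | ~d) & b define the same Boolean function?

No

E1: (~~e & ~b | ~~e & b | ~~b) & c
    = (~~e & ~b | ~~e & b | b) & c   (double negation)
    = (~~e | b) & c   (distribution)
    = (e | b) & c   (double negation)
E2: (~~(~c & d | ~c) & ~b | ~c | ~d) & b
    = (~~~c & ~b | ~c | ~d) & b   (absorption)
    = (~c & ~b | ~c | ~d) & b   (double negation)
    = (~c | ~d) & b   (absorption)
These differ: at b=1, c=0, d=0, e=1, E1 = 0 but E2 = 1.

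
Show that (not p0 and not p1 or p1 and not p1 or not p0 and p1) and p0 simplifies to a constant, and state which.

False

(not p0 and not p1 or p1 and not p1 or not p0 and p1) and p0
= (not p0 and not p1 or not p0 and p1) and p0   [complement / identity]
= not p0 and p0   [distribution]
= False   [complement]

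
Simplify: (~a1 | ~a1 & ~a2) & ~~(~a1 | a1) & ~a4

(~a1 | ~a1 & ~a2) & ~~(~a1 | a1) & ~a4
= ~a1 & ~~(~a1 | a1) & ~a4   (absorption)
= ~a1 & (~a1 | a1) & ~a4   (double negation)
= ~a1 & ~a4   (complement / identity)

~a1 & ~a4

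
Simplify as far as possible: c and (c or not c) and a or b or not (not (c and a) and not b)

c and (c or not c) and a or b or not (not (c and a) and not b)
= c and a or b or not (not (c and a) and not b)   (complement / identity)
= c and a or b or c and a or b   (De Morgan)
= c and a or b   (idempotence)

c and a or b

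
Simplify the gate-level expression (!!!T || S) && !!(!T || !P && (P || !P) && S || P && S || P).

!T || S

(!!!T || S) && !!(!T || !P && (P || !P) && S || P && S || P)
= (!T || S) && !!(!T || !P && (P || !P) && S || P && S || P)
= (!T || S) && !!(!T || !P && S || P && S || P)
= (!T || S) && (!T || !P && S || P && S || P)
= (!T || S) && (!T || S || P)
= !T || S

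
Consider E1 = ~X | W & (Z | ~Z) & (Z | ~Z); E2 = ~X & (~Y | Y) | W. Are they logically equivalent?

E1: ~X | W & (Z | ~Z) & (Z | ~Z)
    = ~X | W & (Z | ~Z)   — complement / identity
    = ~X | W   — complement / identity
E2: ~X & (~Y | Y) | W
    = ~X | W   — complement / identity
Both reduce to ~X | W, so they are equivalent.

Yes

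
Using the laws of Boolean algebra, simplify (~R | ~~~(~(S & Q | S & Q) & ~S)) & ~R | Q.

(~R | ~~~(~(S & Q | S & Q) & ~S)) & ~R | Q
= (~R | ~~~(~(S & Q) & ~S)) & ~R | Q   (idempotence)
= (~R | ~(~(S & Q) & ~S)) & ~R | Q   (double negation)
= (~R | S & Q | S) & ~R | Q   (De Morgan)
= (~R | S) & ~R | Q   (absorption)
= ~R | Q   (absorption)

~R | Q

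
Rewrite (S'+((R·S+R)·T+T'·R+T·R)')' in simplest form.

(S'+((R·S+R)·T+T'·R+T·R)')'
= S·((R·S+R)·T+T'·R+T·R)
= S·((R·S+R)·T+R)
= S·(R·T+R)
= S·R

S·R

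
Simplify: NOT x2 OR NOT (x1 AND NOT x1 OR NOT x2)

NOT x2 OR NOT (x1 AND NOT x1 OR NOT x2)
= NOT x2 OR NOT NOT x2
= NOT x2 OR x2
= TRUE

TRUE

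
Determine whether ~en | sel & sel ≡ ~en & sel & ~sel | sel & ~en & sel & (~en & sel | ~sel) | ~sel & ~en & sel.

E1: ~en | sel & sel
    = ~en | sel   — idempotence
E2: ~en & sel & ~sel | sel & ~en & sel & (~en & sel | ~sel) | ~sel & ~en & sel
    = ~en & sel & ~sel | sel & ~en & sel | ~sel & ~en & sel   — absorption
    = ~en & sel & ~sel | ~en & sel   — distribution
    = ~en & sel   — absorption
These differ: at en=0, sel=0, E1 = 1 but E2 = 0.

No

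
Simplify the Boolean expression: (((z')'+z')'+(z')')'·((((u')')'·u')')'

z'·u'

(((z')'+z')'+(z')')'·((((u')')'·u')')'
= (((z')'+z')'+(z')')'·((u'·u')')'   [double negation]
= (((z')'+z')'+(z')')'·u'·u'   [double negation]
= (z'·z+(z')')'·u'·u'   [De Morgan]
= ((z')')'·u'·u'   [complement / identity]
= z'·u'·u'   [double negation]
= z'·u'   [idempotence]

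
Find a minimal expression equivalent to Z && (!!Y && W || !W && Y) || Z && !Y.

Z

Z && (!!Y && W || !W && Y) || Z && !Y
= Z && (Y && W || !W && Y) || Z && !Y   (double negation)
= Z && Y || Z && !Y   (distribution)
= Z   (distribution)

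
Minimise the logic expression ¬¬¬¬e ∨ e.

¬¬¬¬e ∨ e
= ¬¬e ∨ e
= e ∨ e
= e

e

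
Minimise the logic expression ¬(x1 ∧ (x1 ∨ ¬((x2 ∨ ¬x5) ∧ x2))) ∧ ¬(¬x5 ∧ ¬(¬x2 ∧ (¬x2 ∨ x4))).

¬(x1 ∧ (x1 ∨ ¬((x2 ∨ ¬x5) ∧ x2))) ∧ ¬(¬x5 ∧ ¬(¬x2 ∧ (¬x2 ∨ x4)))
= ¬(x1 ∧ (x1 ∨ ¬((x2 ∨ ¬x5) ∧ x2))) ∧ ¬(¬x5 ∧ ¬¬x2)   [absorption]
= ¬(x1 ∧ (x1 ∨ ¬x2)) ∧ ¬(¬x5 ∧ ¬¬x2)   [absorption]
= ¬x1 ∧ ¬(¬x5 ∧ ¬¬x2)   [absorption]
= ¬x1 ∧ (x5 ∨ ¬x2)   [De Morgan]

¬x1 ∧ (x5 ∨ ¬x2)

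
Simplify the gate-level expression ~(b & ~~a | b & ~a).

~b

~(b & ~~a | b & ~a)
= ~(b & a | b & ~a)   — double negation
= ~b   — distribution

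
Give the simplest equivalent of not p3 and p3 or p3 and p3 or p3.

p3

not p3 and p3 or p3 and p3 or p3
= p3 or p3   (distribution)
= p3   (idempotence)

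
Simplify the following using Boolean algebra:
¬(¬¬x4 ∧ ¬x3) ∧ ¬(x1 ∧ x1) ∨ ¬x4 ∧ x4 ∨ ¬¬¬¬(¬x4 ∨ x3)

¬(¬¬x4 ∧ ¬x3) ∧ ¬(x1 ∧ x1) ∨ ¬x4 ∧ x4 ∨ ¬¬¬¬(¬x4 ∨ x3)
= ¬(¬¬x4 ∧ ¬x3) ∧ ¬x1 ∨ ¬x4 ∧ x4 ∨ ¬¬¬¬(¬x4 ∨ x3)   [idempotence]
= ¬(¬¬x4 ∧ ¬x3) ∧ ¬x1 ∨ ¬x4 ∧ x4 ∨ ¬¬(¬x4 ∨ x3)   [double negation]
= ¬(¬¬x4 ∧ ¬x3) ∧ ¬x1 ∨ ¬¬(¬x4 ∨ x3)   [complement / identity]
= ¬(¬¬x4 ∧ ¬x3) ∧ ¬x1 ∨ ¬x4 ∨ x3   [double negation]
= (¬x4 ∨ x3) ∧ ¬x1 ∨ ¬x4 ∨ x3   [De Morgan]
= ¬x4 ∨ x3   [absorption]

¬x4 ∨ x3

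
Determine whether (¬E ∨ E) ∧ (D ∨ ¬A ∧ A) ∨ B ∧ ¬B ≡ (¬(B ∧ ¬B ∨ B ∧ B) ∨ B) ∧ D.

E1: (¬E ∨ E) ∧ (D ∨ ¬A ∧ A) ∨ B ∧ ¬B
    = (¬E ∨ E) ∧ D ∨ B ∧ ¬B   (complement / identity)
    = D ∨ B ∧ ¬B   (complement / identity)
    = D   (complement / identity)
E2: (¬(B ∧ ¬B ∨ B ∧ B) ∨ B) ∧ D
    = (¬B ∨ B) ∧ D   (distribution)
    = D   (complement / identity)
Both reduce to D, so they are equivalent.

Yes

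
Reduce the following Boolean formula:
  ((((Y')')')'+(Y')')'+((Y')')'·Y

Y'

((((Y')')')'+(Y')')'+((Y')')'·Y
= ((Y')')'·Y'+((Y')')'·Y   [De Morgan]
= ((Y')')'   [distribution]
= Y'   [double negation]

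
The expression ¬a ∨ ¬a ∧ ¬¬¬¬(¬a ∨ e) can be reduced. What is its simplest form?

¬a ∨ ¬a ∧ ¬¬¬¬(¬a ∨ e)
= ¬a ∨ ¬a ∧ ¬¬(¬a ∨ e)   (double negation)
= ¬a ∨ ¬a ∧ (¬a ∨ e)   (double negation)
= ¬a ∨ ¬a   (absorption)
= ¬a   (idempotence)

¬a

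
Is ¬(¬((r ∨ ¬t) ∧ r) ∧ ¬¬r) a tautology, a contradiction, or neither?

tautology

¬(¬((r ∨ ¬t) ∧ r) ∧ ¬¬r)
= (r ∨ ¬t) ∧ r ∨ ¬r   (De Morgan)
= r ∨ ¬r   (absorption)
= True   (complement)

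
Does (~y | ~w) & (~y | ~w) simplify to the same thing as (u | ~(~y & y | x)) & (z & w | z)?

E1: (~y | ~w) & (~y | ~w)
    = ~y | ~w   (idempotence)
E2: (u | ~(~y & y | x)) & (z & w | z)
    = (u | ~x) & (z & w | z)   (complement / identity)
    = (u | ~x) & z   (absorption)
These differ: at u=0, w=0, x=1, y=1, z=0, E1 = 1 but E2 = 0.

No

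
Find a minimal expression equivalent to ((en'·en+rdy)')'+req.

rdy+req

((en'·en+rdy)')'+req
= (rdy')'+req   — complement / identity
= rdy+req   — double negation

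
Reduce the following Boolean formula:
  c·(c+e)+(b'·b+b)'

c+b'

c·(c+e)+(b'·b+b)'
= c·(c+e)+b'   (complement / identity)
= c+b'   (absorption)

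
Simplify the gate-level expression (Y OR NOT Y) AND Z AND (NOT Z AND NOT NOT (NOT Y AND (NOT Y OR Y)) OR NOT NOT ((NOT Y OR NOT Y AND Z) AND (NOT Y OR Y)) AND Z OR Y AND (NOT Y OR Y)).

Z

(Y OR NOT Y) AND Z AND (NOT Z AND NOT NOT (NOT Y AND (NOT Y OR Y)) OR NOT NOT ((NOT Y OR NOT Y AND Z) AND (NOT Y OR Y)) AND Z OR Y AND (NOT Y OR Y))
= Z AND (NOT Z AND NOT NOT (NOT Y AND (NOT Y OR Y)) OR NOT NOT ((NOT Y OR NOT Y AND Z) AND (NOT Y OR Y)) AND Z OR Y AND (NOT Y OR Y))   — complement / identity
= Z AND (NOT Z AND NOT NOT (NOT Y AND (NOT Y OR Y)) OR NOT NOT (NOT Y AND (NOT Y OR Y)) AND Z OR Y AND (NOT Y OR Y))   — absorption
= Z AND (NOT NOT (NOT Y AND (NOT Y OR Y)) OR Y AND (NOT Y OR Y))   — distribution
= Z AND (NOT Y AND (NOT Y OR Y) OR Y AND (NOT Y OR Y))   — double negation
= Z AND (NOT Y OR Y)   — distribution
= Z   — complement / identity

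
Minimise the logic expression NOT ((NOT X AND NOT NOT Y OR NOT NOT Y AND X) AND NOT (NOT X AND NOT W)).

NOT Y OR NOT X AND NOT W

NOT ((NOT X AND NOT NOT Y OR NOT NOT Y AND X) AND NOT (NOT X AND NOT W))
= NOT (NOT NOT Y AND NOT (NOT X AND NOT W))   (distribution)
= NOT Y OR NOT X AND NOT W   (De Morgan)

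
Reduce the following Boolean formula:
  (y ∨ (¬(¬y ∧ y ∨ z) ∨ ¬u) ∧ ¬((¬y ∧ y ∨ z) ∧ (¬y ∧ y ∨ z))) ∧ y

(y ∨ (¬(¬y ∧ y ∨ z) ∨ ¬u) ∧ ¬((¬y ∧ y ∨ z) ∧ (¬y ∧ y ∨ z))) ∧ y
= (y ∨ (¬(¬y ∧ y ∨ z) ∨ ¬u) ∧ ¬(¬y ∧ y ∨ z)) ∧ y   [idempotence]
= (y ∨ ¬(¬y ∧ y ∨ z)) ∧ y   [absorption]
= (y ∨ ¬z) ∧ y   [complement / identity]
= y   [absorption]

y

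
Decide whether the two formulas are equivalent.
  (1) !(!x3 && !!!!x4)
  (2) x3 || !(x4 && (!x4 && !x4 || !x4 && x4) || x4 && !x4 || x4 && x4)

E1: !(!x3 && !!!!x4)
    = !(!x3 && !!x4)
    = x3 || !x4
E2: x3 || !(x4 && (!x4 && !x4 || !x4 && x4) || x4 && !x4 || x4 && x4)
    = x3 || !(x4 && (!x4 && !x4 || !x4 && x4) || x4 && x4)
    = x3 || !(x4 && !x4 || x4 && x4)
    = x3 || !x4
Both reduce to x3 || !x4, so they are equivalent.

Yes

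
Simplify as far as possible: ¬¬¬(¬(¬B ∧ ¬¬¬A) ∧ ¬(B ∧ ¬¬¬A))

¬A

¬¬¬(¬(¬B ∧ ¬¬¬A) ∧ ¬(B ∧ ¬¬¬A))
= ¬(¬(¬B ∧ ¬¬¬A) ∧ ¬(B ∧ ¬¬¬A))
= ¬B ∧ ¬¬¬A ∨ B ∧ ¬¬¬A
= ¬¬¬A
= ¬A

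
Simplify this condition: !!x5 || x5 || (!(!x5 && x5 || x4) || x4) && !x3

!!x5 || x5 || (!(!x5 && x5 || x4) || x4) && !x3
= !!x5 || x5 || (!x4 || x4) && !x3   [complement / identity]
= x5 || x5 || (!x4 || x4) && !x3   [double negation]
= x5 || (!x4 || x4) && !x3   [idempotence]
= x5 || !x3   [complement / identity]

x5 || !x3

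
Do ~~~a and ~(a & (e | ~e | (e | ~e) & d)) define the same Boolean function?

Yes

E1: ~~~a
    = ~a   [double negation]
E2: ~(a & (e | ~e | (e | ~e) & d))
    = ~(a & (e | ~e))   [absorption]
    = ~a   [complement / identity]
Both reduce to ~a, so they are equivalent.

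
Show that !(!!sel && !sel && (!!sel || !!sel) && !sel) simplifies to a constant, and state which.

!(!!sel && !sel && (!!sel || !!sel) && !sel)
= !(!!sel && !sel && !!sel && !sel)   — idempotence
= !(!!sel && !sel)   — idempotence
= !sel || sel   — De Morgan
= true   — complement

true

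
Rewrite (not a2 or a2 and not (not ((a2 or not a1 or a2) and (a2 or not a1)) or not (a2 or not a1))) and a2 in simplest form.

a2

(not a2 or a2 and not (not ((a2 or not a1 or a2) and (a2 or not a1)) or not (a2 or not a1))) and a2
= (not a2 or a2 and (a2 or not a1 or a2) and (a2 or not a1) and (a2 or not a1)) and a2   [De Morgan]
= (not a2 or a2 and (a2 or not a1) and (a2 or not a1)) and a2   [absorption]
= (not a2 or a2 and (a2 or not a1)) and a2   [idempotence]
= (not a2 or a2) and a2   [absorption]
= a2   [complement / identity]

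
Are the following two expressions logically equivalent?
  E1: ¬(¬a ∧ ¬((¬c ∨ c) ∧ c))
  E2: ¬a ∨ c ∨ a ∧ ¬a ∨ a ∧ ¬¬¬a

No

E1: ¬(¬a ∧ ¬((¬c ∨ c) ∧ c))
    = ¬(¬a ∧ ¬c)
    = a ∨ c
E2: ¬a ∨ c ∨ a ∧ ¬a ∨ a ∧ ¬¬¬a
    = ¬a ∨ c ∨ a ∧ ¬a ∨ a ∧ ¬a
    = ¬a ∨ c ∨ a ∧ ¬a
    = ¬a ∨ c
These differ: at a=1, c=0, E1 = 1 but E2 = 0.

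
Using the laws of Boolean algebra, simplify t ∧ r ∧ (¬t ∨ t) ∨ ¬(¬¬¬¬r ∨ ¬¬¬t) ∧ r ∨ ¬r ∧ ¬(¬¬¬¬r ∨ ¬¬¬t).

t ∧ r ∧ (¬t ∨ t) ∨ ¬(¬¬¬¬r ∨ ¬¬¬t) ∧ r ∨ ¬r ∧ ¬(¬¬¬¬r ∨ ¬¬¬t)
= t ∧ r ∨ ¬(¬¬¬¬r ∨ ¬¬¬t) ∧ r ∨ ¬r ∧ ¬(¬¬¬¬r ∨ ¬¬¬t)
= t ∧ r ∨ ¬(¬¬¬¬r ∨ ¬¬¬t)
= t ∧ r ∨ ¬(¬¬r ∨ ¬¬¬t)
= t ∧ r ∨ ¬(¬¬r ∨ ¬t)
= t ∧ r ∨ ¬r ∧ t
= t

t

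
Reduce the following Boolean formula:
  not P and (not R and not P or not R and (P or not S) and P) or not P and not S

(not R or not S) and not P

not P and (not R and not P or not R and (P or not S) and P) or not P and not S
= not P and (not R and not P or not R and P) or not P and not S   — absorption
= (not R and not P or not R and P or not S) and not P   — distribution
= (not R or not S) and not P   — distribution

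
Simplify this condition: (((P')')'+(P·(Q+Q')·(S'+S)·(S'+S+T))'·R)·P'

P'

(((P')')'+(P·(Q+Q')·(S'+S)·(S'+S+T))'·R)·P'
= (P'+(P·(Q+Q')·(S'+S)·(S'+S+T))'·R)·P'   (double negation)
= (P'+(P·(S'+S)·(S'+S+T))'·R)·P'   (complement / identity)
= (P'+(P·(S'+S))'·R)·P'   (absorption)
= (P'+P'·R)·P'   (complement / identity)
= P'·P'   (absorption)
= P'   (idempotence)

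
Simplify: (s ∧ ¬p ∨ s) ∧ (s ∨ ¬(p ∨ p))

(s ∧ ¬p ∨ s) ∧ (s ∨ ¬(p ∨ p))
= (s ∧ ¬p ∨ s) ∧ (s ∨ ¬p)
= s ∧ (s ∨ ¬p)
= s

s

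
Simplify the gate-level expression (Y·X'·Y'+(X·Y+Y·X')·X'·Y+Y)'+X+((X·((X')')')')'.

Y'+X

(Y·X'·Y'+(X·Y+Y·X')·X'·Y+Y)'+X+((X·((X')')')')'
= (Y·X'·Y'+Y·X'·Y+Y)'+X+((X·((X')')')')'   — distribution
= (Y·X'+Y)'+X+((X·((X')')')')'   — distribution
= Y'+X+((X·((X')')')')'   — absorption
= Y'+X+((X·X')')'   — double negation
= Y'+X+X·X'   — double negation
= Y'+X   — complement / identity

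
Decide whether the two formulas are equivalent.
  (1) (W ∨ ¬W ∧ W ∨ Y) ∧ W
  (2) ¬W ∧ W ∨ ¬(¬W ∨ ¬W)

Yes

E1: (W ∨ ¬W ∧ W ∨ Y) ∧ W
    = (W ∨ Y) ∧ W   (complement / identity)
    = W   (absorption)
E2: ¬W ∧ W ∨ ¬(¬W ∨ ¬W)
    = ¬W ∧ W ∨ W ∧ W   (De Morgan)
    = W   (distribution)
Both reduce to W, so they are equivalent.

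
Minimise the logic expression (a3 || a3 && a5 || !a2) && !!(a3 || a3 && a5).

(a3 || a3 && a5 || !a2) && !!(a3 || a3 && a5)
= (a3 || a3 && a5 || !a2) && (a3 || a3 && a5)   — double negation
= a3 || a3 && a5   — absorption
= a3   — absorption

a3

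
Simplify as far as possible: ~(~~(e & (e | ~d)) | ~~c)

~(~~(e & (e | ~d)) | ~~c)
= ~(e & (e | ~d)) & ~c   [De Morgan]
= ~e & ~c   [absorption]

~e & ~c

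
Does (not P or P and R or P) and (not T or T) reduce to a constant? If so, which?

yes, True

(not P or P and R or P) and (not T or T)
= (not P or P) and (not T or T)
= not T or T
= True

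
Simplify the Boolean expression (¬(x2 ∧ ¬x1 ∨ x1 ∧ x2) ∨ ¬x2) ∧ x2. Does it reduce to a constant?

(¬(x2 ∧ ¬x1 ∨ x1 ∧ x2) ∨ ¬x2) ∧ x2
= (¬x2 ∨ ¬x2) ∧ x2   — distribution
= ¬x2 ∧ x2   — idempotence
= False   — complement

False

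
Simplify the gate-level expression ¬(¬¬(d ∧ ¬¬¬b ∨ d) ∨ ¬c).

¬(¬¬(d ∧ ¬¬¬b ∨ d) ∨ ¬c)
= ¬(¬¬(d ∧ ¬b ∨ d) ∨ ¬c)
= ¬(d ∧ ¬b ∨ d) ∧ c
= ¬d ∧ c

¬d ∧ c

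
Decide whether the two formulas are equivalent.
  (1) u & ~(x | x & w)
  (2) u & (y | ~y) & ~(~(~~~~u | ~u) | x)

E1: u & ~(x | x & w)
    = u & ~x   (absorption)
E2: u & (y | ~y) & ~(~(~~~~u | ~u) | x)
    = u & ~(~(~~~~u | ~u) | x)   (complement / identity)
    = u & ~(~(~~u | ~u) | x)   (double negation)
    = u & ~(~u & u | x)   (De Morgan)
    = u & ~x   (complement / identity)
Both reduce to u & ~x, so they are equivalent.

Yes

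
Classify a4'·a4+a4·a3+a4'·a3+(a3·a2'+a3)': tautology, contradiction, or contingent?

tautology

a4'·a4+a4·a3+a4'·a3+(a3·a2'+a3)'
= a4·a3+a4'·a3+(a3·a2'+a3)'   — complement / identity
= a3+(a3·a2'+a3)'   — distribution
= a3+a3'   — absorption
= 1   — complement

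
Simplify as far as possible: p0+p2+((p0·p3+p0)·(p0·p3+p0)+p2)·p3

p0+p2+((p0·p3+p0)·(p0·p3+p0)+p2)·p3
= p0+p2+(p0·p3+p0+p2)·p3   (idempotence)
= p0+p2+(p0+p2)·p3   (absorption)
= p0+p2   (absorption)

p0+p2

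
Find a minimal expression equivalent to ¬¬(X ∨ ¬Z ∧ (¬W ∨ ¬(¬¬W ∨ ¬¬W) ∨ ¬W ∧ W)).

¬¬(X ∨ ¬Z ∧ (¬W ∨ ¬(¬¬W ∨ ¬¬W) ∨ ¬W ∧ W))
= ¬¬(X ∨ ¬Z ∧ (¬W ∨ ¬W ∧ ¬W ∨ ¬W ∧ W))   [De Morgan]
= X ∨ ¬Z ∧ (¬W ∨ ¬W ∧ ¬W ∨ ¬W ∧ W)   [double negation]
= X ∨ ¬Z ∧ (¬W ∨ ¬W)   [distribution]
= X ∨ ¬Z ∧ ¬W   [idempotence]

X ∨ ¬Z ∧ ¬W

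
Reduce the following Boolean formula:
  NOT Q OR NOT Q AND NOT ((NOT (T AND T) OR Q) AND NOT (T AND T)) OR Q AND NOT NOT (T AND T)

NOT Q OR T

NOT Q OR NOT Q AND NOT ((NOT (T AND T) OR Q) AND NOT (T AND T)) OR Q AND NOT NOT (T AND T)
= NOT Q OR NOT Q AND NOT NOT (T AND T) OR Q AND NOT NOT (T AND T)
= NOT Q OR NOT NOT (T AND T)
= NOT Q OR NOT NOT T
= NOT Q OR T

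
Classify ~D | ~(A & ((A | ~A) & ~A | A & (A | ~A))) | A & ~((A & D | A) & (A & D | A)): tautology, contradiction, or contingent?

contingent

~D | ~(A & ((A | ~A) & ~A | A & (A | ~A))) | A & ~((A & D | A) & (A & D | A))
= ~D | ~(A & ((A | ~A) & ~A | A & (A | ~A))) | A & ~(A & D | A)   — idempotence
= ~D | ~(A & ((A | ~A) & ~A | A & (A | ~A))) | A & ~A   — absorption
= ~D | ~(A & (A | ~A)) | A & ~A   — distribution
= ~D | ~A | A & ~A   — complement / identity
= ~D | ~A   — complement / identity
This depends on A, D, so it is not a constant.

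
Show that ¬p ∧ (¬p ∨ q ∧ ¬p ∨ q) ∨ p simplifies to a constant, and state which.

¬p ∧ (¬p ∨ q ∧ ¬p ∨ q) ∨ p
= ¬p ∧ (¬p ∨ q) ∨ p
= ¬p ∨ p
= True

True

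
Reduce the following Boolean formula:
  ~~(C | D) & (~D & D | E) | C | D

~~(C | D) & (~D & D | E) | C | D
= (C | D) & (~D & D | E) | C | D   — double negation
= (C | D) & E | C | D   — complement / identity
= C | D   — absorption

C | D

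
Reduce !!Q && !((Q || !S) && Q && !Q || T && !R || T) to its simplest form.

Q && !T

!!Q && !((Q || !S) && Q && !Q || T && !R || T)
= !!Q && !((Q || !S) && Q && !Q || T)   [absorption]
= !!Q && !(Q && !Q || T)   [absorption]
= Q && !(Q && !Q || T)   [double negation]
= Q && !T   [complement / identity]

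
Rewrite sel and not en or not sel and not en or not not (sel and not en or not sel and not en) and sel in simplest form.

not en

sel and not en or not sel and not en or not not (sel and not en or not sel and not en) and sel
= sel and not en or not sel and not en or not not not en and sel   (distribution)
= not en or not not not en and sel   (distribution)
= not en or not en and sel   (double negation)
= not en   (absorption)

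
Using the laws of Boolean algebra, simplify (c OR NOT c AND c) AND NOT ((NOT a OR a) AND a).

(c OR NOT c AND c) AND NOT ((NOT a OR a) AND a)
= c AND NOT ((NOT a OR a) AND a)
= c AND NOT a

c AND NOT a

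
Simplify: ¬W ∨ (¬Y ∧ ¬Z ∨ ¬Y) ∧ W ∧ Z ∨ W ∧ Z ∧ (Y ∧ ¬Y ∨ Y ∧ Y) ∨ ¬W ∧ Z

¬W ∨ (¬Y ∧ ¬Z ∨ ¬Y) ∧ W ∧ Z ∨ W ∧ Z ∧ (Y ∧ ¬Y ∨ Y ∧ Y) ∨ ¬W ∧ Z
= ¬W ∨ ¬Y ∧ W ∧ Z ∨ W ∧ Z ∧ (Y ∧ ¬Y ∨ Y ∧ Y) ∨ ¬W ∧ Z   — absorption
= ¬W ∨ ¬Y ∧ W ∧ Z ∨ W ∧ Z ∧ Y ∨ ¬W ∧ Z   — distribution
= ¬W ∨ W ∧ Z ∨ ¬W ∧ Z   — distribution
= ¬W ∨ Z   — distribution

¬W ∨ Z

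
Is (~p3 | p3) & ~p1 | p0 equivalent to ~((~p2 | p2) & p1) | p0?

E1: (~p3 | p3) & ~p1 | p0
    = ~p1 | p0   (complement / identity)
E2: ~((~p2 | p2) & p1) | p0
    = ~p1 | p0   (complement / identity)
Both reduce to ~p1 | p0, so they are equivalent.

Yes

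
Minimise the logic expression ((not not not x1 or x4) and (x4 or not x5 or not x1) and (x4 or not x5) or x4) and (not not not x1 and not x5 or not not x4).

((not not not x1 or x4) and (x4 or not x5 or not x1) and (x4 or not x5) or x4) and (not not not x1 and not x5 or not not x4)
= ((not not not x1 or x4) and (x4 or not x5) or x4) and (not not not x1 and not x5 or not not x4)   — absorption
= (not not not x1 and not x5 or x4 or x4) and (not not not x1 and not x5 or not not x4)   — distribution
= (not not not x1 and not x5 or x4 or x4) and (not not not x1 and not x5 or x4)   — double negation
= not not not x1 and not x5 or x4   — absorption
= not x1 and not x5 or x4   — double negation

not x1 and not x5 or x4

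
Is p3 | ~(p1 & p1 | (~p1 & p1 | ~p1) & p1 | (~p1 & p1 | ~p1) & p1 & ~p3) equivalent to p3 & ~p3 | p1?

No

E1: p3 | ~(p1 & p1 | (~p1 & p1 | ~p1) & p1 | (~p1 & p1 | ~p1) & p1 & ~p3)
    = p3 | ~(p1 & p1 | (~p1 & p1 | ~p1) & p1)
    = p3 | ~(p1 & p1 | ~p1 & p1)
    = p3 | ~p1
E2: p3 & ~p3 | p1
    = p1
These differ: at p1=0, p3=0, E1 = 1 but E2 = 0.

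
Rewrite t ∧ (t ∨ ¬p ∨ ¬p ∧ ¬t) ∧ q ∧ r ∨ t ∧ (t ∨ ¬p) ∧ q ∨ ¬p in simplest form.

t ∧ q ∨ ¬p

t ∧ (t ∨ ¬p ∨ ¬p ∧ ¬t) ∧ q ∧ r ∨ t ∧ (t ∨ ¬p) ∧ q ∨ ¬p
= t ∧ (t ∨ ¬p) ∧ q ∧ r ∨ t ∧ (t ∨ ¬p) ∧ q ∨ ¬p   (absorption)
= t ∧ (t ∨ ¬p) ∧ q ∨ ¬p   (absorption)
= t ∧ q ∨ ¬p   (absorption)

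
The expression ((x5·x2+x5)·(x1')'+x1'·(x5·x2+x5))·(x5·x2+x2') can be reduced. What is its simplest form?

x5

((x5·x2+x5)·(x1')'+x1'·(x5·x2+x5))·(x5·x2+x2')
= ((x5·x2+x5)·x1+x1'·(x5·x2+x5))·(x5·x2+x2')   — double negation
= (x5·x2+x5)·(x5·x2+x2')   — distribution
= x5·x2'+x5·x2   — distribution
= x5   — distribution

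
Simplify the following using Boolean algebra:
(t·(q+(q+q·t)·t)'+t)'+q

t'+q

(t·(q+(q+q·t)·t)'+t)'+q
= (t·(q+q·t)'+t)'+q
= (t·q'+t)'+q
= t'+q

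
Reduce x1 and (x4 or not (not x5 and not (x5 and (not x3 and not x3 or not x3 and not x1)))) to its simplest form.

x1 and (x4 or x5)

x1 and (x4 or not (not x5 and not (x5 and (not x3 and not x3 or not x3 and not x1))))
= x1 and (x4 or not (not x5 and not (x5 and not x3 and (not x3 or not x1))))   — distribution
= x1 and (x4 or not (not x5 and not (x5 and not x3)))   — absorption
= x1 and (x4 or x5 or x5 and not x3)   — De Morgan
= x1 and (x4 or x5)   — absorption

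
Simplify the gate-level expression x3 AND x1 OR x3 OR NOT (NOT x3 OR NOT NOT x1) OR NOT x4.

x3 OR NOT x4

x3 AND x1 OR x3 OR NOT (NOT x3 OR NOT NOT x1) OR NOT x4
= x3 AND x1 OR x3 OR x3 AND NOT x1 OR NOT x4   (De Morgan)
= x3 OR x3 AND NOT x1 OR NOT x4   (absorption)
= x3 OR NOT x4   (absorption)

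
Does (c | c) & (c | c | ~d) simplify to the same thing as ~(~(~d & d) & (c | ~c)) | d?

E1: (c | c) & (c | c | ~d)
    = c | c   (absorption)
    = c   (idempotence)
E2: ~(~(~d & d) & (c | ~c)) | d
    = ~~(~d & d) | d   (complement / identity)
    = ~d & d | d   (double negation)
    = d   (complement / identity)
These differ: at c=0, d=1, E1 = 0 but E2 = 1.

No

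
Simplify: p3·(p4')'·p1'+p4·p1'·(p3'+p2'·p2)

p4·p1'

p3·(p4')'·p1'+p4·p1'·(p3'+p2'·p2)
= p3·(p4')'·p1'+p4·p1'·p3'
= p3·p4·p1'+p4·p1'·p3'
= p4·p1'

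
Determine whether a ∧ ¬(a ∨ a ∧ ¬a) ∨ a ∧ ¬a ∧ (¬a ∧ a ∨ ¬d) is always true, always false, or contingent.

a ∧ ¬(a ∨ a ∧ ¬a) ∨ a ∧ ¬a ∧ (¬a ∧ a ∨ ¬d)
= a ∧ ¬a ∨ a ∧ ¬a ∧ (¬a ∧ a ∨ ¬d)
= a ∧ ¬a ∨ a ∧ ¬a ∧ ¬d
= a ∧ ¬a
= False

always false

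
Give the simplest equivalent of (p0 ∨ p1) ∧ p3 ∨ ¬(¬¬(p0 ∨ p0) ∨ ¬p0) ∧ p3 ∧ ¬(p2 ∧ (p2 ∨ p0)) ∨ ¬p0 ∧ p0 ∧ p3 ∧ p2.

p3 ∧ (p0 ∨ p1)

(p0 ∨ p1) ∧ p3 ∨ ¬(¬¬(p0 ∨ p0) ∨ ¬p0) ∧ p3 ∧ ¬(p2 ∧ (p2 ∨ p0)) ∨ ¬p0 ∧ p0 ∧ p3 ∧ p2
= (p0 ∨ p1) ∧ p3 ∨ ¬(p0 ∨ p0) ∧ p0 ∧ p3 ∧ ¬(p2 ∧ (p2 ∨ p0)) ∨ ¬p0 ∧ p0 ∧ p3 ∧ p2
= (p0 ∨ p1) ∧ p3 ∨ ¬p0 ∧ p0 ∧ p3 ∧ ¬(p2 ∧ (p2 ∨ p0)) ∨ ¬p0 ∧ p0 ∧ p3 ∧ p2
= (p0 ∨ p1) ∧ p3 ∨ ¬p0 ∧ p0 ∧ p3 ∧ ¬p2 ∨ ¬p0 ∧ p0 ∧ p3 ∧ p2
= (p0 ∨ p1) ∧ p3 ∨ ¬p0 ∧ p0 ∧ p3
= p3 ∧ (p0 ∨ p1 ∨ ¬p0 ∧ p0)
= p3 ∧ (p0 ∨ p1)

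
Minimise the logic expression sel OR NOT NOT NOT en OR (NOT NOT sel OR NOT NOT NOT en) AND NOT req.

sel OR NOT NOT NOT en OR (NOT NOT sel OR NOT NOT NOT en) AND NOT req
= sel OR NOT NOT NOT en OR (sel OR NOT NOT NOT en) AND NOT req   [double negation]
= sel OR NOT NOT NOT en   [absorption]
= sel OR NOT en   [double negation]

sel OR NOT en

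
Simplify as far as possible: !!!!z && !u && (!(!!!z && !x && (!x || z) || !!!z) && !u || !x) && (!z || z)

!!!!z && !u && (!(!!!z && !x && (!x || z) || !!!z) && !u || !x) && (!z || z)
= !!!!z && !u && (!(!!!z && !x || !!!z) && !u || !x) && (!z || z)   [absorption]
= !!!!z && !u && (!!!!z && !u || !x) && (!z || z)   [absorption]
= !!!!z && !u && (!z || z)   [absorption]
= !!!!z && !u   [complement / identity]
= !!z && !u   [double negation]
= z && !u   [double negation]

z && !u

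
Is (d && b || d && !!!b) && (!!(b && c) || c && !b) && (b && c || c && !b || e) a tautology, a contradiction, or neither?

(d && b || d && !!!b) && (!!(b && c) || c && !b) && (b && c || c && !b || e)
= (d && b || d && !b) && (!!(b && c) || c && !b) && (b && c || c && !b || e)   (double negation)
= (d && b || d && !b) && (b && c || c && !b) && (b && c || c && !b || e)   (double negation)
= (d && b || d && !b) && (b && c || c && !b)   (absorption)
= (d && b || d && !b) && c   (distribution)
= d && c   (distribution)
This depends on c, d, so it is not a constant.

neither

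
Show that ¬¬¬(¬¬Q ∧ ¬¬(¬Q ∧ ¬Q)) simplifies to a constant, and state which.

¬¬¬(¬¬Q ∧ ¬¬(¬Q ∧ ¬Q))
= ¬(¬¬Q ∧ ¬¬(¬Q ∧ ¬Q))   [double negation]
= ¬(¬¬Q ∧ ¬¬¬Q)   [idempotence]
= ¬Q ∨ ¬¬Q   [De Morgan]
= ¬Q ∨ Q   [double negation]
= True   [complement]

True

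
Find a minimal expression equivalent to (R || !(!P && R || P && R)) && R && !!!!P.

R && P

(R || !(!P && R || P && R)) && R && !!!!P
= (R || !R) && R && !!!!P   [distribution]
= R && !!!!P   [complement / identity]
= R && !!P   [double negation]
= R && P   [double negation]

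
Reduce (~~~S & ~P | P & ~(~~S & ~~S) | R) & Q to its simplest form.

(~S | R) & Q

(~~~S & ~P | P & ~(~~S & ~~S) | R) & Q
= (~~~S & ~P | P & ~~~S | R) & Q   (idempotence)
= (~~~S | R) & Q   (distribution)
= (~S | R) & Q   (double negation)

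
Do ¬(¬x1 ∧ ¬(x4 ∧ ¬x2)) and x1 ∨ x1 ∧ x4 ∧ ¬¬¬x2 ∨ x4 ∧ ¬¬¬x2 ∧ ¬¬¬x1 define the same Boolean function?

E1: ¬(¬x1 ∧ ¬(x4 ∧ ¬x2))
    = x1 ∨ x4 ∧ ¬x2   — De Morgan
E2: x1 ∨ x1 ∧ x4 ∧ ¬¬¬x2 ∨ x4 ∧ ¬¬¬x2 ∧ ¬¬¬x1
    = x1 ∨ x1 ∧ x4 ∧ ¬¬¬x2 ∨ x4 ∧ ¬¬¬x2 ∧ ¬x1   — double negation
    = x1 ∨ x4 ∧ ¬¬¬x2   — distribution
    = x1 ∨ x4 ∧ ¬x2   — double negation
Both reduce to x1 ∨ x4 ∧ ¬x2, so they are equivalent.

Yes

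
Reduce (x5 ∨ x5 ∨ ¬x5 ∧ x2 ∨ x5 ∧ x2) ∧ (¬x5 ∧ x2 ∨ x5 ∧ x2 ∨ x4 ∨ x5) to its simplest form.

(x5 ∨ x5 ∨ ¬x5 ∧ x2 ∨ x5 ∧ x2) ∧ (¬x5 ∧ x2 ∨ x5 ∧ x2 ∨ x4 ∨ x5)
= (x5 ∨ x5) ∧ (x4 ∨ x5) ∨ ¬x5 ∧ x2 ∨ x5 ∧ x2   — distribution
= x5 ∨ x5 ∧ x4 ∨ ¬x5 ∧ x2 ∨ x5 ∧ x2   — distribution
= x5 ∨ ¬x5 ∧ x2 ∨ x5 ∧ x2   — absorption
= x5 ∨ x2   — distribution

x5 ∨ x2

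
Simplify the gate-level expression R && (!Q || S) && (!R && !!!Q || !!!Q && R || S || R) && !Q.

R && (!Q || S) && (!R && !!!Q || !!!Q && R || S || R) && !Q
= R && (!Q || S) && (!!!Q || S || R) && !Q   [distribution]
= R && (!Q || S) && (!Q || S || R) && !Q   [double negation]
= R && (!Q || S) && !Q   [absorption]
= R && !Q   [absorption]

R && !Q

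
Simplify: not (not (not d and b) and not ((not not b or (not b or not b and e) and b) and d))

not (not (not d and b) and not ((not not b or (not b or not b and e) and b) and d))
= not d and b or (not not b or (not b or not b and e) and b) and d   — De Morgan
= not d and b or (not not b or not b and b) and d   — absorption
= not d and b or (b or not b and b) and d   — double negation
= not d and b or b and d   — complement / identity
= b   — distribution

b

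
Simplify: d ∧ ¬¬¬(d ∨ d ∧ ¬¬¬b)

d ∧ ¬¬¬(d ∨ d ∧ ¬¬¬b)
= d ∧ ¬¬¬(d ∨ d ∧ ¬b)   (double negation)
= d ∧ ¬(d ∨ d ∧ ¬b)   (double negation)
= d ∧ ¬d   (absorption)
= False   (complement)

False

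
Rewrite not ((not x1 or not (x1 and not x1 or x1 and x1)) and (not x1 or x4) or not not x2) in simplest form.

x1 and not x2

not ((not x1 or not (x1 and not x1 or x1 and x1)) and (not x1 or x4) or not not x2)
= not ((not x1 or not x1) and (not x1 or x4) or not not x2)   (distribution)
= not (not x1 and x4 or not x1 or not not x2)   (distribution)
= not (not x1 or not not x2)   (absorption)
= x1 and not x2   (De Morgan)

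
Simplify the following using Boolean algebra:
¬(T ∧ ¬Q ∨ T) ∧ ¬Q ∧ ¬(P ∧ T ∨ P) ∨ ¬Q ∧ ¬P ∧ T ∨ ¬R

¬(T ∧ ¬Q ∨ T) ∧ ¬Q ∧ ¬(P ∧ T ∨ P) ∨ ¬Q ∧ ¬P ∧ T ∨ ¬R
= ¬T ∧ ¬Q ∧ ¬(P ∧ T ∨ P) ∨ ¬Q ∧ ¬P ∧ T ∨ ¬R   [absorption]
= ¬T ∧ ¬Q ∧ ¬P ∨ ¬Q ∧ ¬P ∧ T ∨ ¬R   [absorption]
= ¬Q ∧ ¬P ∨ ¬R   [distribution]

¬Q ∧ ¬P ∨ ¬R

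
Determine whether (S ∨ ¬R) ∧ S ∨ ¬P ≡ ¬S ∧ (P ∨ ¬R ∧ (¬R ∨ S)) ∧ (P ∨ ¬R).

E1: (S ∨ ¬R) ∧ S ∨ ¬P
    = S ∨ ¬P
E2: ¬S ∧ (P ∨ ¬R ∧ (¬R ∨ S)) ∧ (P ∨ ¬R)
    = ¬S ∧ (P ∨ ¬R) ∧ (P ∨ ¬R)
    = ¬S ∧ (P ∨ ¬R)
These differ: at P=0, R=1, S=1, E1 = 1 but E2 = 0.

No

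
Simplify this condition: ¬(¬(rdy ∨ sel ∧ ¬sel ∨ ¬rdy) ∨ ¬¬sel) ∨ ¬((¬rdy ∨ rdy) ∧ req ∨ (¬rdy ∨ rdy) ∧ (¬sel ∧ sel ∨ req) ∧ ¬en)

¬(¬(rdy ∨ sel ∧ ¬sel ∨ ¬rdy) ∨ ¬¬sel) ∨ ¬((¬rdy ∨ rdy) ∧ req ∨ (¬rdy ∨ rdy) ∧ (¬sel ∧ sel ∨ req) ∧ ¬en)
= ¬(¬(rdy ∨ sel ∧ ¬sel ∨ ¬rdy) ∨ ¬¬sel) ∨ ¬((¬rdy ∨ rdy) ∧ req ∨ (¬rdy ∨ rdy) ∧ req ∧ ¬en)   — complement / identity
= ¬(¬(rdy ∨ sel ∧ ¬sel ∨ ¬rdy) ∨ ¬¬sel) ∨ ¬((¬rdy ∨ rdy) ∧ req)   — absorption
= ¬(¬(rdy ∨ sel ∧ ¬sel ∨ ¬rdy) ∨ ¬¬sel) ∨ ¬req   — complement / identity
= ¬(¬(rdy ∨ ¬rdy) ∨ ¬¬sel) ∨ ¬req   — complement / identity
= (rdy ∨ ¬rdy) ∧ ¬sel ∨ ¬req   — De Morgan
= ¬sel ∨ ¬req   — complement / identity

¬sel ∨ ¬req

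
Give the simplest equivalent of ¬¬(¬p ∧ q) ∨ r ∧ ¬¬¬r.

¬¬(¬p ∧ q) ∨ r ∧ ¬¬¬r
= ¬¬(¬p ∧ q) ∨ r ∧ ¬r   (double negation)
= ¬¬(¬p ∧ q)   (complement / identity)
= ¬p ∧ q   (double negation)

¬p ∧ q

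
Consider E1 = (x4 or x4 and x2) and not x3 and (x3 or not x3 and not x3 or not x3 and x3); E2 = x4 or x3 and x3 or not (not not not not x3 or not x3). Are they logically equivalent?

No

E1: (x4 or x4 and x2) and not x3 and (x3 or not x3 and not x3 or not x3 and x3)
    = (x4 or x4 and x2) and not x3 and (x3 or not x3)   (distribution)
    = (x4 or x4 and x2) and not x3   (complement / identity)
    = x4 and not x3   (absorption)
E2: x4 or x3 and x3 or not (not not not not x3 or not x3)
    = x4 or x3 and x3 or not (not not x3 or not x3)   (double negation)
    = x4 or x3 and x3 or not x3 and x3   (De Morgan)
    = x4 or x3   (distribution)
These differ: at x2=0, x3=1, x4=0, E1 = 0 but E2 = 1.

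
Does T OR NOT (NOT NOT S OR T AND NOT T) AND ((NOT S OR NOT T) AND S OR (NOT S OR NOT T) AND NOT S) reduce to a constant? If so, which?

T OR NOT (NOT NOT S OR T AND NOT T) AND ((NOT S OR NOT T) AND S OR (NOT S OR NOT T) AND NOT S)
= T OR NOT NOT NOT S AND ((NOT S OR NOT T) AND S OR (NOT S OR NOT T) AND NOT S)   — complement / identity
= T OR NOT NOT NOT S AND (NOT S OR NOT T)   — distribution
= T OR NOT S AND (NOT S OR NOT T)   — double negation
= T OR NOT S   — absorption
This depends on S, T, so it is not a constant.

no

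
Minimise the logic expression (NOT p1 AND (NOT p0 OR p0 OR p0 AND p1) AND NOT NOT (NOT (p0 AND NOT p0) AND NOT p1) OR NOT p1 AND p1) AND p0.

(NOT p1 AND (NOT p0 OR p0 OR p0 AND p1) AND NOT NOT (NOT (p0 AND NOT p0) AND NOT p1) OR NOT p1 AND p1) AND p0
= (NOT p1 AND (NOT p0 OR p0) AND NOT NOT (NOT (p0 AND NOT p0) AND NOT p1) OR NOT p1 AND p1) AND p0   — absorption
= (NOT p1 AND (NOT p0 OR p0) AND NOT (p0 AND NOT p0 OR p1) OR NOT p1 AND p1) AND p0   — De Morgan
= (NOT p1 AND NOT (p0 AND NOT p0 OR p1) OR NOT p1 AND p1) AND p0   — complement / identity
= (NOT p1 AND NOT p1 OR NOT p1 AND p1) AND p0   — complement / identity
= NOT p1 AND p0   — distribution

NOT p1 AND p0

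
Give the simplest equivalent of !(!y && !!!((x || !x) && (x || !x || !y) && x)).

y || x

!(!y && !!!((x || !x) && (x || !x || !y) && x))
= y || !!((x || !x) && (x || !x || !y) && x)   (De Morgan)
= y || !!((x || !x) && x)   (absorption)
= y || !!x   (complement / identity)
= y || x   (double negation)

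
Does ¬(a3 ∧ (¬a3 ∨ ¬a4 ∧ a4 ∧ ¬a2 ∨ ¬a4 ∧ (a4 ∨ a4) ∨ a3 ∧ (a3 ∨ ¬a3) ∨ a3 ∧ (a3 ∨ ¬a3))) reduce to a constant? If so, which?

¬(a3 ∧ (¬a3 ∨ ¬a4 ∧ a4 ∧ ¬a2 ∨ ¬a4 ∧ (a4 ∨ a4) ∨ a3 ∧ (a3 ∨ ¬a3) ∨ a3 ∧ (a3 ∨ ¬a3)))
= ¬(a3 ∧ (¬a3 ∨ ¬a4 ∧ a4 ∧ ¬a2 ∨ ¬a4 ∧ a4 ∨ a3 ∧ (a3 ∨ ¬a3) ∨ a3 ∧ (a3 ∨ ¬a3)))   — idempotence
= ¬(a3 ∧ (¬a3 ∨ ¬a4 ∧ a4 ∨ a3 ∧ (a3 ∨ ¬a3) ∨ a3 ∧ (a3 ∨ ¬a3)))   — absorption
= ¬(a3 ∧ (¬a3 ∨ a3 ∧ (a3 ∨ ¬a3) ∨ a3 ∧ (a3 ∨ ¬a3)))   — complement / identity
= ¬(a3 ∧ (¬a3 ∨ a3 ∧ (a3 ∨ ¬a3)))   — idempotence
= ¬(a3 ∧ (¬a3 ∨ a3))   — complement / identity
= ¬a3   — complement / identity
This depends on a3, so it is not a constant.

no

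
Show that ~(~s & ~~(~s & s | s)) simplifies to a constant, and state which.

1

~(~s & ~~(~s & s | s))
= ~(~s & ~~s)   (complement / identity)
= s | ~s   (De Morgan)
= 1   (complement)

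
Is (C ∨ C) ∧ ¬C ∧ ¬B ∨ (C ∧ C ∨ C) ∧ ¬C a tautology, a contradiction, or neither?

contradiction

(C ∨ C) ∧ ¬C ∧ ¬B ∨ (C ∧ C ∨ C) ∧ ¬C
= (C ∨ C) ∧ ¬C ∧ ¬B ∨ (C ∨ C) ∧ ¬C   [idempotence]
= (C ∨ C) ∧ ¬C   [absorption]
= C ∧ ¬C   [idempotence]
= False   [complement]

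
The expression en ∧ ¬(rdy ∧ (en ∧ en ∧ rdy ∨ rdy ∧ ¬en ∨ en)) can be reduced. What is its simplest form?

en ∧ ¬(rdy ∧ (en ∧ en ∧ rdy ∨ rdy ∧ ¬en ∨ en))
= en ∧ ¬(rdy ∧ (en ∧ rdy ∨ rdy ∧ ¬en ∨ en))   (idempotence)
= en ∧ ¬(rdy ∧ (rdy ∨ en))   (distribution)
= en ∧ ¬rdy   (absorption)

en ∧ ¬rdy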